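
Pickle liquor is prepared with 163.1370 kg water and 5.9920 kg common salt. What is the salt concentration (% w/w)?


Formula: Conc = salt / (water + salt) * 100
Substituting: Conc = 5.9920 / (163.1370 + 5.9920) * 100
Result: 3.5429 %


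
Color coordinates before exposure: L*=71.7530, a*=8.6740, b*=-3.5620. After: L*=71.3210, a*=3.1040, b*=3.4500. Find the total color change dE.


dL = -0.4320, da = -5.5700, db = 7.0120
dE = sqrt((-0.4320)^2 + (-5.5700)^2 + 7.0120^2) = 8.9655


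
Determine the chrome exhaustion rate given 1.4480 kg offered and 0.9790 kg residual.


Formula: Uptake = (offered - residual) / offered * 100
Substituting: Uptake = (1.4480 - 0.9790) / 1.4480 * 100
Result: 32.3895 %


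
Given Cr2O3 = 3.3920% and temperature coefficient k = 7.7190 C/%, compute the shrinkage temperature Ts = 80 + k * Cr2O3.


Formula: Ts = 80 + k * Cr2O3
Substituting: Ts = 80 + 7.7190 * 3.3920
Result: 106.1828 C


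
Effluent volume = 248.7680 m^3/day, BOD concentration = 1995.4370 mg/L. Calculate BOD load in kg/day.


Formula: BOD_load = volume * conc / 1000
Substituting: BOD_load = 248.7680 * 1995.4370 / 1000
Result: 496.4009 kg/day


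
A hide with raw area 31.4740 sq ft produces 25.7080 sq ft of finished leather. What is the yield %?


Formula: Yield = finished / raw * 100
Substituting: Yield = 25.7080 / 31.4740 * 100
Result: 81.6801 %


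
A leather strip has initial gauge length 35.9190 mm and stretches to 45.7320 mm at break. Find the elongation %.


Formula: Elongation = (Lf - L0) / L0 * 100
Substituting: Elongation = (45.7320 - 35.9190) / 35.9190 * 100
Result: 27.3198 %


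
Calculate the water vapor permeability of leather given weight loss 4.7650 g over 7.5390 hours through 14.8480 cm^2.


Formula: WVP = loss / (area * time)
Substituting: WVP = 4.7650 / (14.8480 * 7.5390)
Result: 0.0425678 g/(cm^2*hr)


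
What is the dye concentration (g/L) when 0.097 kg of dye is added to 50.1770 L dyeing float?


Formula: Conc = dye_mass(kg) / volume(L) * 1000
Substituting: Conc = 0.097 / 50.1770 * 1000
Result: 1.9332 g/L


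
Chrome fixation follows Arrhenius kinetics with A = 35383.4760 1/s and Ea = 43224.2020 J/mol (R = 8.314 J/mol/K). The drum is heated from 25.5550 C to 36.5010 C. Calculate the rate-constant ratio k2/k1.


T1 = 25.5550 + 273.15 = 298.7050 K; T2 = 36.5010 + 273.15 = 309.6510 K
k1 = A * exp(-Ea/(R*T1)) = 35383.4760 * exp(-43224.2020/(8.314*298.7050)) = 9.7701e-04 1/s
k2 = A * exp(-Ea/(R*T2)) = 35383.4760 * exp(-43224.2020/(8.314*309.6510)) = 0.00180759 1/s
k2/k1 = 0.00180759 / 9.7701e-04 = 1.8501


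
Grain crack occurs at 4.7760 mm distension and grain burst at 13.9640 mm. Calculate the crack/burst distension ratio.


Formula: Ratio = crack / burst
Substituting: Ratio = 4.7760 / 13.9640
Result: 0.3420


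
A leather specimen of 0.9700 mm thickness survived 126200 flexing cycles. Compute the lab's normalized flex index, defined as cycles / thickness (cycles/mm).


Formula: Index = cycles / thickness
Substituting: Index = 126200 / 0.9700
Result: 130103.0928 cycles/mm


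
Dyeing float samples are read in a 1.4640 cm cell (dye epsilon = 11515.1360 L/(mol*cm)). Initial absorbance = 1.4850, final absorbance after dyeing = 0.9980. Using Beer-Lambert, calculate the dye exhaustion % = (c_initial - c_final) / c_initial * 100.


c_initial = A_i / (epsilon * l) = 1.4850 / (11515.1360 * 1.4640) = 8.8088e-05 mol/L
c_final = A_f / (epsilon * l) = 0.9980 / (11515.1360 * 1.4640) = 5.9200e-05 mol/L
Exhaustion = (c_initial - c_final) / c_initial * 100 = (8.8088e-05 - 5.9200e-05) / 8.8088e-05 * 100 = 32.7946 %


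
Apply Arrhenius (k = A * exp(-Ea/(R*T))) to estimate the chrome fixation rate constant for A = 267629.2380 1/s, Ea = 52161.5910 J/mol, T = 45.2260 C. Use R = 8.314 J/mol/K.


T_K = T_C + 273.15 = 45.2260 + 273.15 = 318.3760 K
exponent = -Ea / (R * T_K) = -52161.5910 / (8.314 * 318.3760) = -19.7061
k = A * exp(exponent) = 267629.2380 * exp(-19.7061) = 7.4009e-04 1/s


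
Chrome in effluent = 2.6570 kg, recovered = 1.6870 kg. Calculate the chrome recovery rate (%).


Formula: Recovery = recovered / input * 100
Substituting: Recovery = 1.6870 / 2.6570 * 100
Result: 63.4927 %


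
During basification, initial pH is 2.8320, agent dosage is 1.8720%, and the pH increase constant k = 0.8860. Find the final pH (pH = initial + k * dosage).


Formula: pH_final = pH_initial + k * base_pct
Substituting: pH_final = 2.8320 + 0.8860 * 1.8720
Result: 4.4906


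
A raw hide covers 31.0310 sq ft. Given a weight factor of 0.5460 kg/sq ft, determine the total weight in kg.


Formula: Weight = area * weight_per_sqft
Substituting: Weight = 31.0310 * 0.5460
Result: 16.9429 kg


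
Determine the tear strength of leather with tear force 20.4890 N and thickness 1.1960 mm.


Formula: Tear strength = force / thickness
Substituting: Tear strength = 20.4890 / 1.1960
Result: 17.1313 N/mm


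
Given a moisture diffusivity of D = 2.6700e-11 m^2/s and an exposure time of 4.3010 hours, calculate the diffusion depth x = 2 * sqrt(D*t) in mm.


t = 4.3010 hr * 3600 = 15483.6000 s
D * t = 2.6700e-11 * 15483.6000 = 4.1341e-07
x = 2 * sqrt(D*t) = 2 * sqrt(4.1341e-07) = 0.00128594 m = 1.2859 mm


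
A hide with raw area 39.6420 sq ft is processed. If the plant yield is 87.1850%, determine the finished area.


Formula: finished = raw * yield / 100
Substituting: finished = 39.6420 * 87.1850 / 100
Result: 34.5619 sq ft


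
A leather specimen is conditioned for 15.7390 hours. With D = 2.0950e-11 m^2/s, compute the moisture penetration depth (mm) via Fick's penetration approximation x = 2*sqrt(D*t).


t = 15.7390 hr * 3600 = 56660.4000 s
D * t = 2.0950e-11 * 56660.4000 = 1.1870e-06
x = 2 * sqrt(D*t) = 2 * sqrt(1.1870e-06) = 0.00217902 m = 2.1790 mm


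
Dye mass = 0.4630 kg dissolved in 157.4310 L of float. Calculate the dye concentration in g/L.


Formula: Conc = dye_mass(kg) / volume(L) * 1000
Substituting: Conc = 0.4630 / 157.4310 * 1000
Result: 2.9410 g/L


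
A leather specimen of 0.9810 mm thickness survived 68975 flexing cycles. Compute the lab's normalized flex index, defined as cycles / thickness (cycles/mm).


Formula: Index = cycles / thickness
Substituting: Index = 68975 / 0.9810
Result: 70310.9072 cycles/mm


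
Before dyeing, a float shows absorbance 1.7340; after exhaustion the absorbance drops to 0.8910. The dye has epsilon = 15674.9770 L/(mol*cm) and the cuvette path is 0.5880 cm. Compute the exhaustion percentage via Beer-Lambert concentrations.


c_initial = A_i / (epsilon * l) = 1.7340 / (15674.9770 * 0.5880) = 1.8813e-04 mol/L
c_final = A_f / (epsilon * l) = 0.8910 / (15674.9770 * 0.5880) = 9.6670e-05 mol/L
Exhaustion = (c_initial - c_final) / c_initial * 100 = (1.8813e-04 - 9.6670e-05) / 1.8813e-04 * 100 = 48.6159 %


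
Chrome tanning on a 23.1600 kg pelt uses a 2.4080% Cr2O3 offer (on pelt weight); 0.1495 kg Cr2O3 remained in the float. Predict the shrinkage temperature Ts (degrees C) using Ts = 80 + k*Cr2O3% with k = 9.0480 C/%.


Offered = pelt * offer_pct / 100 = 23.1600 * 2.4080 / 100 = 0.5577 kg
Uptake = offered - residual = 0.5577 - 0.1495 = 0.4082 kg
Cr2O3% on pelt = uptake / pelt * 100 = 0.4082 / 23.1600 * 100 = 1.7625 %
Ts = 80 + k * Cr2O3% = 80 + 9.0480 * 1.7625 = 95.9470 C


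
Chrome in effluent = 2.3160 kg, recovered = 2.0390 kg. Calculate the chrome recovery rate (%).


Formula: Recovery = recovered / input * 100
Substituting: Recovery = 2.0390 / 2.3160 * 100
Result: 88.0397 %


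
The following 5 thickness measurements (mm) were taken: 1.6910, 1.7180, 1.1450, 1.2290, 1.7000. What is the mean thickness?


Formula: Average = sum / n
Substituting: Average = 7.4830 / 5
Result: 1.4966 mm


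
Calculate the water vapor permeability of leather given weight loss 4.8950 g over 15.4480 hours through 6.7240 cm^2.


Formula: WVP = loss / (area * time)
Substituting: WVP = 4.8950 / (6.7240 * 15.4480)
Result: 0.0471251 g/(cm^2*hr)


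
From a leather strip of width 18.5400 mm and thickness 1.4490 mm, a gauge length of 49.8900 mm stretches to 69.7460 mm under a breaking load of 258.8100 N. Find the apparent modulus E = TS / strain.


TS = F / (w * t) = 258.8100 / (18.5400 * 1.4490) = 9.6339 N/mm^2
strain = (Lf - L0) / L0 = (69.7460 - 49.8900) / 49.8900 = 0.3980
E = TS / strain = 9.6339 / 0.3980 = 24.2061 N/mm^2


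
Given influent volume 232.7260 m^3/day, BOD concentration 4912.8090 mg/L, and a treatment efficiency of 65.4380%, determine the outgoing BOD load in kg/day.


Load_in = volume * conc / 1000 = 232.7260 * 4912.8090 / 1000 = 1143.3384 kg/day
Removed = Load_in * eff / 100 = 1143.3384 * 65.4380 / 100 = 748.1778 kg/day
Load_out = Load_in - Removed = 1143.3384 - 748.1778 = 395.1606 kg/day


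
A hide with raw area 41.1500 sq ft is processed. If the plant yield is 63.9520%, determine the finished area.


Formula: finished = raw * yield / 100
Substituting: finished = 41.1500 * 63.9520 / 100
Result: 26.3162 sq ft


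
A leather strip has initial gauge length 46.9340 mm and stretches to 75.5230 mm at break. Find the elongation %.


Formula: Elongation = (Lf - L0) / L0 * 100
Substituting: Elongation = (75.5230 - 46.9340) / 46.9340 * 100
Result: 60.9132 %


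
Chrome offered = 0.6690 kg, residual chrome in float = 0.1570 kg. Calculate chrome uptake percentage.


Formula: Uptake = (offered - residual) / offered * 100
Substituting: Uptake = (0.6690 - 0.1570) / 0.6690 * 100
Result: 76.5321 %


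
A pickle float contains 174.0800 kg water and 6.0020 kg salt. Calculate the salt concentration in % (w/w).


Formula: Conc = salt / (water + salt) * 100
Substituting: Conc = 6.0020 / (174.0800 + 6.0020) * 100
Result: 3.3329 %


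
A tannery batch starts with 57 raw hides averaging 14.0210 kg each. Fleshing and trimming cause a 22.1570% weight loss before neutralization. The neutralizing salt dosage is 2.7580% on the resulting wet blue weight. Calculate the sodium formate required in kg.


Total_raw = N * avg_wt = 57 * 14.0210 = 799.1970 kg
Substrate = Total_raw * (1 - loss/100) = 799.1970 * (1 - 22.1570/100) = 622.1189 kg
Neutralizer = Substrate * pct / 100 = 622.1189 * 2.7580 / 100 = 17.1580 kg


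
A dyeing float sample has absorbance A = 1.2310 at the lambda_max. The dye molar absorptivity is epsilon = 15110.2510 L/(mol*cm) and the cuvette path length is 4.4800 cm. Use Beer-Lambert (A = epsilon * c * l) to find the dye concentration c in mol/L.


Formula: c = A / (epsilon * l)
Substituting: c = 1.2310 / (15110.2510 * 4.4800)
Result: 1.8185e-05 mol/L


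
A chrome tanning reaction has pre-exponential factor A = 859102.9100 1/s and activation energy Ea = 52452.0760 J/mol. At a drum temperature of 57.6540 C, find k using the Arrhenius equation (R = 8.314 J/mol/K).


T_K = T_C + 273.15 = 57.6540 + 273.15 = 330.8040 K
exponent = -Ea / (R * T_K) = -52452.0760 / (8.314 * 330.8040) = -19.0714
k = A * exp(exponent) = 859102.9100 * exp(-19.0714) = 0.00448182 1/s


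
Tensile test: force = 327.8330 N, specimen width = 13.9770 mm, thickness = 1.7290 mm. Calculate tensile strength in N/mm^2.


Formula: TS = force / (width * thickness)
Substituting: TS = 327.8330 / (13.9770 * 1.7290)
Result: 13.5657 N/mm^2


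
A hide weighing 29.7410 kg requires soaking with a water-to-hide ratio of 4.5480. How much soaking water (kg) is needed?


Formula: Water = hide_weight * ratio
Substituting: Water = 29.7410 * 4.5480
Result: 135.2621 kg


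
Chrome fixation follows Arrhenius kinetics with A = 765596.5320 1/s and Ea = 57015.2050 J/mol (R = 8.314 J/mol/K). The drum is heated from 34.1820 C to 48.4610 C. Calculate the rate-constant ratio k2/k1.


T1 = 34.1820 + 273.15 = 307.3320 K; T2 = 48.4610 + 273.15 = 321.6110 K
k1 = A * exp(-Ea/(R*T1)) = 765596.5320 * exp(-57015.2050/(8.314*307.3320)) = 1.5605e-04 1/s
k2 = A * exp(-Ea/(R*T2)) = 765596.5320 * exp(-57015.2050/(8.314*321.6110)) = 4.2025e-04 1/s
k2/k1 = 4.2025e-04 / 1.5605e-04 = 2.6931


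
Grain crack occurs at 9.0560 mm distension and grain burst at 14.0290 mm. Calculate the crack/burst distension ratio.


Formula: Ratio = crack / burst
Substituting: Ratio = 9.0560 / 14.0290
Result: 0.6455


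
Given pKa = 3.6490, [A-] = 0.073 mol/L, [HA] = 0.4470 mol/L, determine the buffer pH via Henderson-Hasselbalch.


ratio = [A-] / [HA] = 0.073 / 0.4470 = 0.1633
log10(ratio) = -0.7870
pH = pKa + log10(ratio) = 3.6490 - 0.7870 = 2.8620


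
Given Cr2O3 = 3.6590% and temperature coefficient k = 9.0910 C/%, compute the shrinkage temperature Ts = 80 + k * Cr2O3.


Formula: Ts = 80 + k * Cr2O3
Substituting: Ts = 80 + 9.0910 * 3.6590
Result: 113.2640 C


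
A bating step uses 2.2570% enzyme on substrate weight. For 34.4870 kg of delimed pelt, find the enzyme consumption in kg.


Formula: Enzyme = substrate * pct / 100
Substituting: Enzyme = 34.4870 * 2.2570 / 100
Result: 0.7784 kg


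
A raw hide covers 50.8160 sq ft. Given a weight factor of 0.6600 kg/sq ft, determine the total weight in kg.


Formula: Weight = area * weight_per_sqft
Substituting: Weight = 50.8160 * 0.6600
Result: 33.5386 kg


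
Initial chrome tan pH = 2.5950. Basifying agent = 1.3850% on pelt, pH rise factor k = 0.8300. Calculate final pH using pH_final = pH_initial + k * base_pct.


Formula: pH_final = pH_initial + k * base_pct
Substituting: pH_final = 2.5950 + 0.8300 * 1.3850
Result: 3.7446


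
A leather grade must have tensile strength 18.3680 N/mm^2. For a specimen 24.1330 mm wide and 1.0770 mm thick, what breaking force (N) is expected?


Formula: F = TS * w * t
Substituting: F = 18.3680 * 24.1330 * 1.0770
Result: 477.4071 N


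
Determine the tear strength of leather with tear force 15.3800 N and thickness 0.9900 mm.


Formula: Tear strength = force / thickness
Substituting: Tear strength = 15.3800 / 0.9900
Result: 15.5354 N/mm


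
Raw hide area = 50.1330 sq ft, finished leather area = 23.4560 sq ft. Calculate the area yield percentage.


Formula: Yield = finished / raw * 100
Substituting: Yield = 23.4560 / 50.1330 * 100
Result: 46.7875 %


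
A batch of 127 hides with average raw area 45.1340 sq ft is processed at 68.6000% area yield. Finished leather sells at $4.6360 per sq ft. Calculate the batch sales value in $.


Raw_total = N * avg_area = 127 * 45.1340 = 5732.0180 sq ft
Finished = Raw_total * yield / 100 = 5732.0180 * 68.6000 / 100 = 3932.1643 sq ft
Value = Finished * price = 3932.1643 * 4.6360 = 18229.5139 $


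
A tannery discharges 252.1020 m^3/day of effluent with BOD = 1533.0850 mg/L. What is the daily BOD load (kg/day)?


Formula: BOD_load = volume * conc / 1000
Substituting: BOD_load = 252.1020 * 1533.0850 / 1000
Result: 386.4938 kg/day


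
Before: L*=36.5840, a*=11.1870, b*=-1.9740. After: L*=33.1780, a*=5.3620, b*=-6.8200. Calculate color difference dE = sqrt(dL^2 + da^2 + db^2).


dL = -3.4060, da = -5.8250, db = -4.8460
dE = sqrt((-3.4060)^2 + (-5.8250)^2 + (-4.8460)^2) = 8.3075


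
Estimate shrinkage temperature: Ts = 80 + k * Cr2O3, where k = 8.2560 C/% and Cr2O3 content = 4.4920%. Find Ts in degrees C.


Formula: Ts = 80 + k * Cr2O3
Substituting: Ts = 80 + 8.2560 * 4.4920
Result: 117.0860 C


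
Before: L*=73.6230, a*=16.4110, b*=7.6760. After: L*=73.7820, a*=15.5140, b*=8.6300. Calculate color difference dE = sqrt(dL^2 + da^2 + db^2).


dL = 0.1590, da = -0.8970, db = 0.9540
dE = sqrt(0.1590^2 + (-0.8970)^2 + 0.9540^2) = 1.3191


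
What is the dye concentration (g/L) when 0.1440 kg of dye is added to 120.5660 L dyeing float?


Formula: Conc = dye_mass(kg) / volume(L) * 1000
Substituting: Conc = 0.1440 / 120.5660 * 1000
Result: 1.1944 g/L


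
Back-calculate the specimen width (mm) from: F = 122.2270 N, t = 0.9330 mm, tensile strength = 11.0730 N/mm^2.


Formula: w = F / (TS * t)
Substituting: w = 122.2270 / (11.0730 * 0.9330)
Result: 11.8310 mm


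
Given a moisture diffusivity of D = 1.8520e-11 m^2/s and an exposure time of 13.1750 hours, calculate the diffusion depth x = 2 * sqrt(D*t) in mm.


t = 13.1750 hr * 3600 = 47430.0000 s
D * t = 1.8520e-11 * 47430.0000 = 8.7840e-07
x = 2 * sqrt(D*t) = 2 * sqrt(8.7840e-07) = 0.00187446 m = 1.8745 mm


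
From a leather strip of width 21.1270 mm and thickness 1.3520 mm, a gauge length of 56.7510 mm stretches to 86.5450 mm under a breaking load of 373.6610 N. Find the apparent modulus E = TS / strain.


TS = F / (w * t) = 373.6610 / (21.1270 * 1.3520) = 13.0817 N/mm^2
strain = (Lf - L0) / L0 = (86.5450 - 56.7510) / 56.7510 = 0.5250
E = TS / strain = 13.0817 / 0.5250 = 24.9177 N/mm^2


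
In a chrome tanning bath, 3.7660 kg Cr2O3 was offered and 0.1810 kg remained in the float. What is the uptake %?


Formula: Uptake = (offered - residual) / offered * 100
Substituting: Uptake = (3.7660 - 0.1810) / 3.7660 * 100
Result: 95.1938 %


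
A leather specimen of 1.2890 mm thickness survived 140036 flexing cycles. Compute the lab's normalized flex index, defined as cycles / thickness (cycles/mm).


Formula: Index = cycles / thickness
Substituting: Index = 140036 / 1.2890
Result: 108639.2552 cycles/mm


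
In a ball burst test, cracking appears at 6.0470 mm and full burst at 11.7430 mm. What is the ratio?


Formula: Ratio = crack / burst
Substituting: Ratio = 6.0470 / 11.7430
Result: 0.5149


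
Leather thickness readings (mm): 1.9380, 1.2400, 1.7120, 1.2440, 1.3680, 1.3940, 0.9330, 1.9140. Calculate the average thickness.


Formula: Average = sum / n
Substituting: Average = 11.7430 / 8
Result: 1.4679 mm


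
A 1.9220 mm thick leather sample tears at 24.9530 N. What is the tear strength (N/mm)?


Formula: Tear strength = force / thickness
Substituting: Tear strength = 24.9530 / 1.9220
Result: 12.9828 N/mm


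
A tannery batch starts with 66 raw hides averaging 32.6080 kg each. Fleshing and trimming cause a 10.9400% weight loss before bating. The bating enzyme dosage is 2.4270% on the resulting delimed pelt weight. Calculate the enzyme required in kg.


Total_raw = N * avg_wt = 66 * 32.6080 = 2152.1280 kg
Substrate = Total_raw * (1 - loss/100) = 2152.1280 * (1 - 10.9400/100) = 1916.6852 kg
Enzyme = Substrate * pct / 100 = 1916.6852 * 2.4270 / 100 = 46.5179 kg


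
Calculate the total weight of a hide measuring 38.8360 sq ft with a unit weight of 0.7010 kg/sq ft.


Formula: Weight = area * weight_per_sqft
Substituting: Weight = 38.8360 * 0.7010
Result: 27.2240 kg


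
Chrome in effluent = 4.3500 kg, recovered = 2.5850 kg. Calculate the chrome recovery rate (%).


Formula: Recovery = recovered / input * 100
Substituting: Recovery = 2.5850 / 4.3500 * 100
Result: 59.4253 %


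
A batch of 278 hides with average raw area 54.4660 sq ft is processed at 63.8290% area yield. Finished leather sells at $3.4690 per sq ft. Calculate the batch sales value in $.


Raw_total = N * avg_area = 278 * 54.4660 = 15141.5480 sq ft
Finished = Raw_total * yield / 100 = 15141.5480 * 63.8290 / 100 = 9664.6987 sq ft
Value = Finished * price = 9664.6987 * 3.4690 = 33526.8397 $


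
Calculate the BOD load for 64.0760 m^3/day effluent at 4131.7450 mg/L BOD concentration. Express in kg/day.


Formula: BOD_load = volume * conc / 1000
Substituting: BOD_load = 64.0760 * 4131.7450 / 1000
Result: 264.7457 kg/day


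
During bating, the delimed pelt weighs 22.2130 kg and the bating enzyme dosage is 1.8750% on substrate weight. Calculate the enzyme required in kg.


Formula: Enzyme = substrate * pct / 100
Substituting: Enzyme = 22.2130 * 1.8750 / 100
Result: 0.4165 kg


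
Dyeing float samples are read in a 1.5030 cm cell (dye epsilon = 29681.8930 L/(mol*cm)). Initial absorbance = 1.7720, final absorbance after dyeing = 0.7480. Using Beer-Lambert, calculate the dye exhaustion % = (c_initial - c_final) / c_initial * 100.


c_initial = A_i / (epsilon * l) = 1.7720 / (29681.8930 * 1.5030) = 3.9720e-05 mol/L
c_final = A_f / (epsilon * l) = 0.7480 / (29681.8930 * 1.5030) = 1.6767e-05 mol/L
Exhaustion = (c_initial - c_final) / c_initial * 100 = (3.9720e-05 - 1.6767e-05) / 3.9720e-05 * 100 = 57.7878 %


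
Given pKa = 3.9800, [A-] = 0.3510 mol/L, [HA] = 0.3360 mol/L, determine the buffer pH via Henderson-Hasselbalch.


ratio = [A-] / [HA] = 0.3510 / 0.3360 = 1.0446
log10(ratio) = 0.0189678
pH = pKa + log10(ratio) = 3.9800 + 0.0189678 = 3.9990


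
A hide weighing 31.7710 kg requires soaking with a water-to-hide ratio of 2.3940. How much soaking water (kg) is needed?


Formula: Water = hide_weight * ratio
Substituting: Water = 31.7710 * 2.3940
Result: 76.0598 kg


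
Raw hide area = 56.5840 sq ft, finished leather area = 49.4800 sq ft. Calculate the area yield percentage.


Formula: Yield = finished / raw * 100
Substituting: Yield = 49.4800 / 56.5840 * 100
Result: 87.4452 %


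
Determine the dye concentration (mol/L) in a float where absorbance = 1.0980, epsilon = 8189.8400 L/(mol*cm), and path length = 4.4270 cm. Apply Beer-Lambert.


Formula: c = A / (epsilon * l)
Substituting: c = 1.0980 / (8189.8400 * 4.4270)
Result: 3.0284e-05 mol/L


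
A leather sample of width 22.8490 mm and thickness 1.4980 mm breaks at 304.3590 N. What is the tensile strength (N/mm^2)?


Formula: TS = force / (width * thickness)
Substituting: TS = 304.3590 / (22.8490 * 1.4980)
Result: 8.8922 N/mm^2


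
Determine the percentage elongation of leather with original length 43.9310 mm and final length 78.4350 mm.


Formula: Elongation = (Lf - L0) / L0 * 100
Substituting: Elongation = (78.4350 - 43.9310) / 43.9310 * 100
Result: 78.5413 %


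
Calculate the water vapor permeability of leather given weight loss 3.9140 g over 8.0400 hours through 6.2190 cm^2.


Formula: WVP = loss / (area * time)
Substituting: WVP = 3.9140 / (6.2190 * 8.0400)
Result: 0.0782788 g/(cm^2*hr)


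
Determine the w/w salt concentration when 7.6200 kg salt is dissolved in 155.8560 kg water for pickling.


Formula: Conc = salt / (water + salt) * 100
Substituting: Conc = 7.6200 / (155.8560 + 7.6200) * 100
Result: 4.6612 %


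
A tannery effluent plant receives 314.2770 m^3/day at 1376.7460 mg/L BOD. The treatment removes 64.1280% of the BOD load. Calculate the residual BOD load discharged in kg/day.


Load_in = volume * conc / 1000 = 314.2770 * 1376.7460 / 1000 = 432.6796 kg/day
Removed = Load_in * eff / 100 = 432.6796 * 64.1280 / 100 = 277.4688 kg/day
Load_out = Load_in - Removed = 432.6796 - 277.4688 = 155.2108 kg/day


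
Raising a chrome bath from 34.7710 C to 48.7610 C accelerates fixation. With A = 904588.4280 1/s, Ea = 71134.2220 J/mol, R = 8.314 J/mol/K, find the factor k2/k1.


T1 = 34.7710 + 273.15 = 307.9210 K; T2 = 48.7610 + 273.15 = 321.9110 K
k1 = A * exp(-Ea/(R*T1)) = 904588.4280 * exp(-71134.2220/(8.314*307.9210)) = 7.7456e-07 1/s
k2 = A * exp(-Ea/(R*T2)) = 904588.4280 * exp(-71134.2220/(8.314*321.9110)) = 2.5912e-06 1/s
k2/k1 = 2.5912e-06 / 7.7456e-07 = 3.3453


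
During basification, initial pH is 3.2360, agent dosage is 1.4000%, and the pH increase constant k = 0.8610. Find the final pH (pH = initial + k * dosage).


Formula: pH_final = pH_initial + k * base_pct
Substituting: pH_final = 3.2360 + 0.8610 * 1.4000
Result: 4.4414


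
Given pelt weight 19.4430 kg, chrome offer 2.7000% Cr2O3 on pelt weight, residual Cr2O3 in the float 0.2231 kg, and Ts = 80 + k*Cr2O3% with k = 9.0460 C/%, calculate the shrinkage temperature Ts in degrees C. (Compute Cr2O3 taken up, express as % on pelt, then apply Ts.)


Offered = pelt * offer_pct / 100 = 19.4430 * 2.7000 / 100 = 0.5250 kg
Uptake = offered - residual = 0.5250 - 0.2231 = 0.3019 kg
Cr2O3% on pelt = uptake / pelt * 100 = 0.3019 / 19.4430 * 100 = 1.5525 %
Ts = 80 + k * Cr2O3% = 80 + 9.0460 * 1.5525 = 94.0443 C


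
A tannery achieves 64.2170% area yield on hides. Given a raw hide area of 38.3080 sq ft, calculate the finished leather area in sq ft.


Formula: finished = raw * yield / 100
Substituting: finished = 38.3080 * 64.2170 / 100
Result: 24.6002 sq ft


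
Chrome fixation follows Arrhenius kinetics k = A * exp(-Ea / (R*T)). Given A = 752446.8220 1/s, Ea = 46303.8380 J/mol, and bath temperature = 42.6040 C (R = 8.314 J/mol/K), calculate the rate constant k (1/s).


T_K = T_C + 273.15 = 42.6040 + 273.15 = 315.7540 K
exponent = -Ea / (R * T_K) = -46303.8380 / (8.314 * 315.7540) = -17.6384
k = A * exp(exponent) = 752446.8220 * exp(-17.6384) = 0.0164526 1/s


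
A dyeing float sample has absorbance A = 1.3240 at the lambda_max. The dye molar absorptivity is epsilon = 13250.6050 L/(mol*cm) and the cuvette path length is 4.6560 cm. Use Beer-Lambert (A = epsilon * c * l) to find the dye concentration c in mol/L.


Formula: c = A / (epsilon * l)
Substituting: c = 1.3240 / (13250.6050 * 4.6560)
Result: 2.1460e-05 mol/L


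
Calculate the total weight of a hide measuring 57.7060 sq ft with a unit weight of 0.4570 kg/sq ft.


Formula: Weight = area * weight_per_sqft
Substituting: Weight = 57.7060 * 0.4570
Result: 26.3716 kg


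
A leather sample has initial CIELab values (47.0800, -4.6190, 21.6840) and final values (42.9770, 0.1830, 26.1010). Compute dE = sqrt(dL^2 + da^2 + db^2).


dL = -4.1030, da = 4.8020, db = 4.4170
dE = sqrt((-4.1030)^2 + 4.8020^2 + 4.4170^2) = 7.7074


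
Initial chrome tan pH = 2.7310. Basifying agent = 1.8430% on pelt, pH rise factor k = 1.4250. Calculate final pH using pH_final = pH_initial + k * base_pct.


Formula: pH_final = pH_initial + k * base_pct
Substituting: pH_final = 2.7310 + 1.4250 * 1.8430
Result: 5.3573


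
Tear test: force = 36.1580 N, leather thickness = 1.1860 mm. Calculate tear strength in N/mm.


Formula: Tear strength = force / thickness
Substituting: Tear strength = 36.1580 / 1.1860
Result: 30.4874 N/mm


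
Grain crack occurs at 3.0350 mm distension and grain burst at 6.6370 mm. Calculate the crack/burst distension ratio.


Formula: Ratio = crack / burst
Substituting: Ratio = 3.0350 / 6.6370
Result: 0.4573


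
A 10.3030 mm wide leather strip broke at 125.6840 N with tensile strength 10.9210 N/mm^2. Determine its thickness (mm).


Formula: t = F / (TS * w)
Substituting: t = 125.6840 / (10.9210 * 10.3030)
Result: 1.1170 mm


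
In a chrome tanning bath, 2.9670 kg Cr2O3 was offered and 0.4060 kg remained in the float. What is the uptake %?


Formula: Uptake = (offered - residual) / offered * 100
Substituting: Uptake = (2.9670 - 0.4060) / 2.9670 * 100
Result: 86.3161 %


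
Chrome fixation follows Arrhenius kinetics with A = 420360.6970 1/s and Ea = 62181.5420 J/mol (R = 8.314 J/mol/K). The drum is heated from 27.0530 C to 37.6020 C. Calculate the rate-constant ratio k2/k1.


T1 = 27.0530 + 273.15 = 300.2030 K; T2 = 37.6020 + 273.15 = 310.7520 K
k1 = A * exp(-Ea/(R*T1)) = 420360.6970 * exp(-62181.5420/(8.314*300.2030)) = 6.3648e-06 1/s
k2 = A * exp(-Ea/(R*T2)) = 420360.6970 * exp(-62181.5420/(8.314*310.7520)) = 1.4828e-05 1/s
k2/k1 = 1.4828e-05 / 6.3648e-06 = 2.3297


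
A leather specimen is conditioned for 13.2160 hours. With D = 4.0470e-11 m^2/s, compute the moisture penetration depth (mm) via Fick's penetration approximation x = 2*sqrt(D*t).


t = 13.2160 hr * 3600 = 47577.6000 s
D * t = 4.0470e-11 * 47577.6000 = 1.9255e-06
x = 2 * sqrt(D*t) = 2 * sqrt(1.9255e-06) = 0.00277522 m = 2.7752 mm


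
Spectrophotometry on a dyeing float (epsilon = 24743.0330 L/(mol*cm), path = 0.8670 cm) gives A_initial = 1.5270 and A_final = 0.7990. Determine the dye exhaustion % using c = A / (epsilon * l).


c_initial = A_i / (epsilon * l) = 1.5270 / (24743.0330 * 0.8670) = 7.1181e-05 mol/L
c_final = A_f / (epsilon * l) = 0.7990 / (24743.0330 * 0.8670) = 3.7246e-05 mol/L
Exhaustion = (c_initial - c_final) / c_initial * 100 = (7.1181e-05 - 3.7246e-05) / 7.1181e-05 * 100 = 47.6752 %


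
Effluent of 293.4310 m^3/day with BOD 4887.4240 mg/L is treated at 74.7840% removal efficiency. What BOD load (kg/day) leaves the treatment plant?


Load_in = volume * conc / 1000 = 293.4310 * 4887.4240 / 1000 = 1434.1217 kg/day
Removed = Load_in * eff / 100 = 1434.1217 * 74.7840 / 100 = 1072.4936 kg/day
Load_out = Load_in - Removed = 1434.1217 - 1072.4936 = 361.6281 kg/day


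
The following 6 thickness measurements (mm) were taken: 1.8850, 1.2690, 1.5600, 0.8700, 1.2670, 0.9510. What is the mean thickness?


Formula: Average = sum / n
Substituting: Average = 7.8020 / 6
Result: 1.3003 mm


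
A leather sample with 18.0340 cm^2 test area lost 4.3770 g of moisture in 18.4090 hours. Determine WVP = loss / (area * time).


Formula: WVP = loss / (area * time)
Substituting: WVP = 4.3770 / (18.0340 * 18.4090)
Result: 0.0131842 g/(cm^2*hr)


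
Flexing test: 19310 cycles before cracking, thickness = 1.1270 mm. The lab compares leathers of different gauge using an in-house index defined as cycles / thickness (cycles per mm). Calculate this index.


Formula: Index = cycles / thickness
Substituting: Index = 19310 / 1.1270
Result: 17133.9840 cycles/mm


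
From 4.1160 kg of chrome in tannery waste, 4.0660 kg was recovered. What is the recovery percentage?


Formula: Recovery = recovered / input * 100
Substituting: Recovery = 4.0660 / 4.1160 * 100
Result: 98.7852 %


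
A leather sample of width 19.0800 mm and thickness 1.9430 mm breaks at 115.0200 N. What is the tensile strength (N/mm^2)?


Formula: TS = force / (width * thickness)
Substituting: TS = 115.0200 / (19.0800 * 1.9430)
Result: 3.1026 N/mm^2


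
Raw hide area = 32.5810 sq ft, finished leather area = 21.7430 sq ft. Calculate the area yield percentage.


Formula: Yield = finished / raw * 100
Substituting: Yield = 21.7430 / 32.5810 * 100
Result: 66.7352 %


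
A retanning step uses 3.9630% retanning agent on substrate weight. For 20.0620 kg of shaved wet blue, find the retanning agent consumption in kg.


Formula: Retan = substrate * pct / 100
Substituting: Retan = 20.0620 * 3.9630 / 100
Result: 0.7951 kg


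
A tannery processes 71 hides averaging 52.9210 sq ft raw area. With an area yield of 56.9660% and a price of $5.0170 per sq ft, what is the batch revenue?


Raw_total = N * avg_area = 71 * 52.9210 = 3757.3910 sq ft
Finished = Raw_total * yield / 100 = 3757.3910 * 56.9660 / 100 = 2140.4354 sq ft
Value = Finished * price = 2140.4354 * 5.0170 = 10738.5642 $


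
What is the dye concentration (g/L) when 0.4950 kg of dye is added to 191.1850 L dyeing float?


Formula: Conc = dye_mass(kg) / volume(L) * 1000
Substituting: Conc = 0.4950 / 191.1850 * 1000
Result: 2.5891 g/L


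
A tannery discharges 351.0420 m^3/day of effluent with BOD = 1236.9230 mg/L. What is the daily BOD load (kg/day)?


Formula: BOD_load = volume * conc / 1000
Substituting: BOD_load = 351.0420 * 1236.9230 / 1000
Result: 434.2119 kg/day


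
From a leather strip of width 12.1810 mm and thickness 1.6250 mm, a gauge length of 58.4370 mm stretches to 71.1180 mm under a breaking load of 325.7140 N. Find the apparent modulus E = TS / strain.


TS = F / (w * t) = 325.7140 / (12.1810 * 1.6250) = 16.4551 N/mm^2
strain = (Lf - L0) / L0 = (71.1180 - 58.4370) / 58.4370 = 0.2170
E = TS / strain = 16.4551 / 0.2170 = 75.8289 N/mm^2


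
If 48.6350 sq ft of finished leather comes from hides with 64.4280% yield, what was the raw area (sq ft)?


Formula: raw = finished * 100 / yield
Substituting: raw = 48.6350 * 100 / 64.4280
Result: 75.4874 sq ft


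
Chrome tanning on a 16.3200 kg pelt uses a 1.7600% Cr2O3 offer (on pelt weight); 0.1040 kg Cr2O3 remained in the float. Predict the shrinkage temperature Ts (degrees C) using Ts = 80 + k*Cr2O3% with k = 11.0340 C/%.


Offered = pelt * offer_pct / 100 = 16.3200 * 1.7600 / 100 = 0.2872 kg
Uptake = offered - residual = 0.2872 - 0.1040 = 0.1832 kg
Cr2O3% on pelt = uptake / pelt * 100 = 0.1832 / 16.3200 * 100 = 1.1227 %
Ts = 80 + k * Cr2O3% = 80 + 11.0340 * 1.1227 = 92.3884 C


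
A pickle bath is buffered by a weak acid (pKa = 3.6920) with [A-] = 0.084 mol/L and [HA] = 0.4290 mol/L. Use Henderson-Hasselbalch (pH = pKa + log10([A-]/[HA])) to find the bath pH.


ratio = [A-] / [HA] = 0.084 / 0.4290 = 0.1958
log10(ratio) = -0.7082
pH = pKa + log10(ratio) = 3.6920 - 0.7082 = 2.9838


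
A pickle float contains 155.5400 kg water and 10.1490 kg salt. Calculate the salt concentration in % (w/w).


Formula: Conc = salt / (water + salt) * 100
Substituting: Conc = 10.1490 / (155.5400 + 10.1490) * 100
Result: 6.1253 %


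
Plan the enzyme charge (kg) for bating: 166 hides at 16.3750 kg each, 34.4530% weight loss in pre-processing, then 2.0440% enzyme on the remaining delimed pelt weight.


Total_raw = N * avg_wt = 166 * 16.3750 = 2718.2500 kg
Substrate = Total_raw * (1 - loss/100) = 2718.2500 * (1 - 34.4530/100) = 1781.7313 kg
Enzyme = Substrate * pct / 100 = 1781.7313 * 2.0440 / 100 = 36.4186 kg


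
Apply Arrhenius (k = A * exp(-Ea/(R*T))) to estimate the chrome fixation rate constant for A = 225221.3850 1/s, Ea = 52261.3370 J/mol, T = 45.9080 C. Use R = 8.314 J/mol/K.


T_K = T_C + 273.15 = 45.9080 + 273.15 = 319.0580 K
exponent = -Ea / (R * T_K) = -52261.3370 / (8.314 * 319.0580) = -19.7016
k = A * exp(exponent) = 225221.3850 * exp(-19.7016) = 6.2564e-04 1/s


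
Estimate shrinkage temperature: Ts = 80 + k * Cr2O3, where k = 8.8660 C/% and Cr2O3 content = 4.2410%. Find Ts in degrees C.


Formula: Ts = 80 + k * Cr2O3
Substituting: Ts = 80 + 8.8660 * 4.2410
Result: 117.6007 C


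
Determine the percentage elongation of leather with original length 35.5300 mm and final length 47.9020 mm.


Formula: Elongation = (Lf - L0) / L0 * 100
Substituting: Elongation = (47.9020 - 35.5300) / 35.5300 * 100
Result: 34.8213 %


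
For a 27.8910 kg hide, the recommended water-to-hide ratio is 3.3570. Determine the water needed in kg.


Formula: Water = hide_weight * ratio
Substituting: Water = 27.8910 * 3.3570
Result: 93.6301 kg


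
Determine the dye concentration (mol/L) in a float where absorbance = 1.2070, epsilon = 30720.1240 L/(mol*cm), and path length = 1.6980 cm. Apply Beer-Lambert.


Formula: c = A / (epsilon * l)
Substituting: c = 1.2070 / (30720.1240 * 1.6980)
Result: 2.3139e-05 mol/L


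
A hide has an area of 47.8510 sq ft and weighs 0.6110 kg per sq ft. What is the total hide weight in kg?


Formula: Weight = area * weight_per_sqft
Substituting: Weight = 47.8510 * 0.6110
Result: 29.2370 kg


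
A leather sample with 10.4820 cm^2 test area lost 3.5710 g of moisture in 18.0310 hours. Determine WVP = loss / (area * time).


Formula: WVP = loss / (area * time)
Substituting: WVP = 3.5710 / (10.4820 * 18.0310)
Result: 0.0188941 g/(cm^2*hr)


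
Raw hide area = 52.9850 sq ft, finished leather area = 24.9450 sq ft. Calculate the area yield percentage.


Formula: Yield = finished / raw * 100
Substituting: Yield = 24.9450 / 52.9850 * 100
Result: 47.0794 %


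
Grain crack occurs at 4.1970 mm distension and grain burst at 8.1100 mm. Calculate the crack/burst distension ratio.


Formula: Ratio = crack / burst
Substituting: Ratio = 4.1970 / 8.1100
Result: 0.5175


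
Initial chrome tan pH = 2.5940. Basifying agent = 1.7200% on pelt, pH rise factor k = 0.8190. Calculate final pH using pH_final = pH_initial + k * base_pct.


Formula: pH_final = pH_initial + k * base_pct
Substituting: pH_final = 2.5940 + 0.8190 * 1.7200
Result: 4.0027


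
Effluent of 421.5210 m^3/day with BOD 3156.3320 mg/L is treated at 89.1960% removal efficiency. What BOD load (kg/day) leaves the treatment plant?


Load_in = volume * conc / 1000 = 421.5210 * 3156.3320 / 1000 = 1330.4602 kg/day
Removed = Load_in * eff / 100 = 1330.4602 * 89.1960 / 100 = 1186.7173 kg/day
Load_out = Load_in - Removed = 1330.4602 - 1186.7173 = 143.7429 kg/day


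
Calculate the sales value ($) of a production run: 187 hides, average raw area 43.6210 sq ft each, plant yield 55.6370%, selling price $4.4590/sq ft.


Raw_total = N * avg_area = 187 * 43.6210 = 8157.1270 sq ft
Finished = Raw_total * yield / 100 = 8157.1270 * 55.6370 / 100 = 4538.3807 sq ft
Value = Finished * price = 4538.3807 * 4.4590 = 20236.6398 $


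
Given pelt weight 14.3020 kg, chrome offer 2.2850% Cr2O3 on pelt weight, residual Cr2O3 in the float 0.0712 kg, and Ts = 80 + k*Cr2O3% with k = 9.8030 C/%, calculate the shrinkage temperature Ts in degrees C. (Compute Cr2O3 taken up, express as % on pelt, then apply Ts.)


Offered = pelt * offer_pct / 100 = 14.3020 * 2.2850 / 100 = 0.3268 kg
Uptake = offered - residual = 0.3268 - 0.0712 = 0.2556 kg
Cr2O3% on pelt = uptake / pelt * 100 = 0.2556 / 14.3020 * 100 = 1.7872 %
Ts = 80 + k * Cr2O3% = 80 + 9.8030 * 1.7872 = 97.5196 C


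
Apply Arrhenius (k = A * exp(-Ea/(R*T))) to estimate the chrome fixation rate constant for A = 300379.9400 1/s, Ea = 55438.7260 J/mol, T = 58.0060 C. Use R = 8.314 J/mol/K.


T_K = T_C + 273.15 = 58.0060 + 273.15 = 331.1560 K
exponent = -Ea / (R * T_K) = -55438.7260 / (8.314 * 331.1560) = -20.1359
k = A * exp(exponent) = 300379.9400 * exp(-20.1359) = 5.4047e-04 1/s


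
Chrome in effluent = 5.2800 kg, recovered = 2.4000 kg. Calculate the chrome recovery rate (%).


Formula: Recovery = recovered / input * 100
Substituting: Recovery = 2.4000 / 5.2800 * 100
Result: 45.4545 %


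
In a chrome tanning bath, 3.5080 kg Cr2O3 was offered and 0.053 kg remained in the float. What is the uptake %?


Formula: Uptake = (offered - residual) / offered * 100
Substituting: Uptake = (3.5080 - 0.053) / 3.5080 * 100
Result: 98.4892 %


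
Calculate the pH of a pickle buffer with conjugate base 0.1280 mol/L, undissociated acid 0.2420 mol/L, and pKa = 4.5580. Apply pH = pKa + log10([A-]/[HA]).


ratio = [A-] / [HA] = 0.1280 / 0.2420 = 0.5289
log10(ratio) = -0.2766
pH = pKa + log10(ratio) = 4.5580 - 0.2766 = 4.2814


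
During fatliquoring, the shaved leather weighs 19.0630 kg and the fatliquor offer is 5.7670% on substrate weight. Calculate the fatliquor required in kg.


Formula: Fat = substrate * pct / 100
Substituting: Fat = 19.0630 * 5.7670 / 100
Result: 1.0994 kg


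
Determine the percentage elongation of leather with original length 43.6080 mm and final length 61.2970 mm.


Formula: Elongation = (Lf - L0) / L0 * 100
Substituting: Elongation = (61.2970 - 43.6080) / 43.6080 * 100
Result: 40.5637 %


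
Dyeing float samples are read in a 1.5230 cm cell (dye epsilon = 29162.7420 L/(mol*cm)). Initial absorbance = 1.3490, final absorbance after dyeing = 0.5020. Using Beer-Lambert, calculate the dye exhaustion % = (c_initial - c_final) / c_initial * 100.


c_initial = A_i / (epsilon * l) = 1.3490 / (29162.7420 * 1.5230) = 3.0373e-05 mol/L
c_final = A_f / (epsilon * l) = 0.5020 / (29162.7420 * 1.5230) = 1.1303e-05 mol/L
Exhaustion = (c_initial - c_final) / c_initial * 100 = (3.0373e-05 - 1.1303e-05) / 3.0373e-05 * 100 = 62.7872 %


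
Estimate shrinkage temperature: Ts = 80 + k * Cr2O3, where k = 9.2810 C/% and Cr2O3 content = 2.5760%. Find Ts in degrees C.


Formula: Ts = 80 + k * Cr2O3
Substituting: Ts = 80 + 9.2810 * 2.5760
Result: 103.9079 C


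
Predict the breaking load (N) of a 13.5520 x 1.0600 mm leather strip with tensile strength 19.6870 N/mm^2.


Formula: F = TS * w * t
Substituting: F = 19.6870 * 13.5520 * 1.0600
Result: 282.8061 N


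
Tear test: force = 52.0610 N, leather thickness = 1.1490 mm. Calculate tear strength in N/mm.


Formula: Tear strength = force / thickness
Substituting: Tear strength = 52.0610 / 1.1490
Result: 45.3098 N/mm


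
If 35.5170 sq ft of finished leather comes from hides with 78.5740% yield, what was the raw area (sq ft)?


Formula: raw = finished * 100 / yield
Substituting: raw = 35.5170 * 100 / 78.5740
Result: 45.2020 sq ft


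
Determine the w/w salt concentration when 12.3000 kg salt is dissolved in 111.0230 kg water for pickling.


Formula: Conc = salt / (water + salt) * 100
Substituting: Conc = 12.3000 / (111.0230 + 12.3000) * 100
Result: 9.9738 %
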